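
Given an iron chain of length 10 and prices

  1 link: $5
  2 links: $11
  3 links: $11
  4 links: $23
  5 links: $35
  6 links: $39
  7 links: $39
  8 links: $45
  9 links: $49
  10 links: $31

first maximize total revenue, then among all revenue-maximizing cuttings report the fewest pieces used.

2

Let r[k] be the best obtainable value from length k. For each k, try every first piece i and keep the best of price[i] + r[k−i].
r[1] = 5
r[2] = max(5+5, 11+0) = 11
r[3] = max(5+11, 11+5, 11+0) = 16
r[4] = max(5+16, 11+11, 11+5, 23+0) = 23
r[5] = max(5+23, 11+16, 11+11, 23+5, 35+0) = 35
r[6] = max(5+35, 11+23, 11+16, 23+11, 35+5, 39+0) = 40
r[7] = max(5+40, 11+35, 11+23, …, 39+5, 39+0) = 46
r[8] = max(5+46, 11+40, 11+35, …, 39+5, 45+0) = 51
r[9] = max(5+51, 11+46, 11+40, …, 45+5, 49+0) = 58
r[10] = max(5+58, 11+51, 11+46, …, 49+5, 31+0) = 70
Maximum revenue is $70.
Now minimize piece count subject to staying optimal: for each k, pieces[k] = 1 + min over i with p[i]+r[k−i]=r[k] of pieces[k−i].
pieces[7] = 2
pieces[8] = 3
pieces[9] = 2
pieces[10] = 2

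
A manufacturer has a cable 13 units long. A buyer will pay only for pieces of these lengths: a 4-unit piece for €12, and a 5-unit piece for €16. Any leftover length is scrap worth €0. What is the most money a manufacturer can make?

40

Consider every possible first cut. best[k] is the best of p[i]+best[k−i] over all sellable i≤k.
best[1] = 0
best[2] = 0
best[3] = 0
best[4] = 12
best[5] = 16
best[6] = 16
best[7] = 16
best[8] = 24  (first piece 4, then best[4]=12)
best[9] = 28  (first piece 4, then best[5]=16)
best[10] = 32  (first piece 5, then best[5]=16)
best[11] = 32
best[12] = 36  (first piece 4, then best[8]=24)
best[13] = 40  (first piece 4, then best[9]=28)
One optimal cutting: 5 + 4 + 4 → €40.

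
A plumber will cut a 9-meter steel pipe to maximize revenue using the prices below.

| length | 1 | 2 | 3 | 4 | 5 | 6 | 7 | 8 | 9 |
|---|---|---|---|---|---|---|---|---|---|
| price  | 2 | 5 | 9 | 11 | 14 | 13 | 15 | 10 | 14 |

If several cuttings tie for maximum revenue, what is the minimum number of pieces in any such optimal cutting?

3

Let r[k] be the best obtainable value from length k. For each k, try every first piece i and keep the best of price[i] + r[k−i].
r[1] = 2
r[2] = 5
r[3] = 9
r[4] = 11  (first piece 1, then r[3]=9)
r[5] = 14  (first piece 2, then r[3]=9)
r[6] = 18  (first piece 3, then r[3]=9)
r[7] = 20  (first piece 1, then r[6]=18)
r[8] = 23  (first piece 2, then r[6]=18)
r[9] = 27  (first piece 3, then r[6]=18)
Maximum revenue is $27.
Now minimize piece count subject to staying optimal: for each k, pieces[k] = 1 + min over i with p[i]+r[k−i]=r[k] of pieces[k−i].
pieces[6] = 2
pieces[7] = 2
pieces[8] = 2
pieces[9] = 3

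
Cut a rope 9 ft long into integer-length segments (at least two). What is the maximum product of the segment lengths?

Fill f[k] for k=2..9: at each k try every first piece i and multiply by the better of (k−i) uncut or f[k−i].
Small cases: f[2]=1, f[3]=2, f[4]=4.
f[5] = max(1*4, 2*3, 3*2, 4*1) = 6
f[6] = max(1*6, 2*4, 3*3, 4*2, 5*1) = 9
f[7] = max(1*9, 2*6, 3*4, 4*3, 5*2, 6*1) = 12
f[8] = max(1*12, 2*9, 3*6, …, 6*2, 7*1) = 18
f[9] = max(1*18, 2*12, 3*9, …, 7*2, 8*1) = 27
One optimal split: 3 + 3 + 3; product 3*3*3 = 27.

27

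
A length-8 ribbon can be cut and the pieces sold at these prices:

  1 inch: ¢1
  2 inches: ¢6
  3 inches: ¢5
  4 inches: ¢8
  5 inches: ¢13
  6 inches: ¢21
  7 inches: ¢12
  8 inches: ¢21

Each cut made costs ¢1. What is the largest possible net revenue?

Consider every possible first cut. v[k] is the best of p[i]+v[k−i] over all sellable i≤k, charging 1 whenever i<k.
v[1] = 1
v[2] = max(1+1-1, 6+0) = 6
v[3] = max(1+6-1, 6+1-1, 5+0) = 6
v[4] = max(1+6-1, 6+6-1, 5+1-1, 8+0) = 11
v[5] = max(1+11-1, 6+6-1, 5+6-1, 8+1-1, 13+0) = 13
v[6] = max(1+13-1, 6+11-1, 5+6-1, 8+6-1, 13+1-1, 21+0) = 21
v[7] = max(1+21-1, 6+13-1, 5+11-1, …, 21+1-1, 12+0) = 21
v[8] = max(1+21-1, 6+21-1, 5+13-1, …, 12+1-1, 21+0) = 26
One optimal plan: pieces 6 + 2 (1 cut) → ¢27 − ¢1 = ¢26.

26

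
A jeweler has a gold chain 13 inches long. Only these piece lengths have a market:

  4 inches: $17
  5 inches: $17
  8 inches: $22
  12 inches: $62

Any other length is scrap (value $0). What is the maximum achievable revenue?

62

Let f[k] be the best obtainable value from length k. For each k, try every first piece i and keep the best of price[i] + f[k−i].
f[1] = 0
f[2] = 0
f[3] = 0
f[4] = 17
f[5] = max(17+0, 17+0) = 17
f[6] = max(17+0, 17+0) = 17
f[7] = max(17+0, 17+0) = 17
f[8] = max(17+17, 17+0, 22+0) = 34
f[9] = max(17+17, 17+17, 22+0) = 34
f[10] = max(17+17, 17+17, 22+0) = 34
f[11] = max(17+17, 17+17, 22+0) = 34
f[12] = max(17+34, 17+17, 22+17, 62+0) = 62
f[13] = max(17+34, 17+34, 22+17, 62+0) = 62
One optimal cutting: pieces 12 with 1 inch of scrap → $62.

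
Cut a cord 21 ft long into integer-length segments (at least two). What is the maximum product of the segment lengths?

Let P[k] be the best product for length k (with at least one cut). For each first piece i, the rest contributes max(k−i, P[k−i]).
P[2] = 1·max(1,0) = 1·1 = 1
P[3] = 1·max(2,1) = 1·2 = 2
P[4] = 2·max(2,1) = 2·2 = 4
P[5] = 2·max(3,2) = 2·3 = 6
P[6] = 3·max(3,2) = 3·3 = 9
P[7] = 2·max(5,6) = 2·6 = 12
P[8] = 2·max(6,9) = 2·9 = 18
P[9] = 3·max(6,9) = 3·9 = 27
P[10] = 2·max(8,18) = 2·18 = 36
P[11] = 2·max(9,27) = 2·27 = 54
P[12] = 3·max(9,27) = 3·27 = 81
P[13] = 2·max(11,54) = 2·54 = 108
P[14] = 2·max(12,81) = 2·81 = 162
P[15] = 3·max(12,81) = 3·81 = 243
P[16] = 2·max(14,162) = 2·162 = 324
P[17] = 2·max(15,243) = 2·243 = 486
P[18] = 3·max(15,243) = 3·243 = 729
P[19] = 2·max(17,486) = 2·486 = 972
P[20] = 2·max(18,729) = 2·729 = 1458
P[21] = 3·max(18,729) = 3·729 = 2187
One optimal split: 3 + 3 + 3 + 3 + 3 + 3 + 3; product 3·3·3·3·3·3·3 = 2187.

2187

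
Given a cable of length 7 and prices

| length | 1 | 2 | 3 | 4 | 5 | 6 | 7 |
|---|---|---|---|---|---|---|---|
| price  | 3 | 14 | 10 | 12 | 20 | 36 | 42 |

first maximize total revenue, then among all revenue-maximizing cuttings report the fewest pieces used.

Build r[k] bottom-up: r[k] = max over allowed piece i of (p[i] + r[k−i]).
r[1] = 3
r[2] = max(3+3, 14+0) = 14
r[3] = max(3+14, 14+3, 10+0) = 17
r[4] = max(3+17, 14+14, 10+3, 12+0) = 28
r[5] = max(3+28, 14+17, 10+14, 12+3, 20+0) = 31
r[6] = max(3+31, 14+28, 10+17, 12+14, 20+3, 36+0) = 42
r[7] = max(3+42, 14+31, 10+28, …, 36+3, 42+0) = 45
Maximum revenue is €45.
Now minimize piece count subject to staying optimal: for each k, pieces[k] = 1 + min over i with p[i]+r[k−i]=r[k] of pieces[k−i].
pieces[4] = 2
pieces[5] = 3
pieces[6] = 3
pieces[7] = 4

4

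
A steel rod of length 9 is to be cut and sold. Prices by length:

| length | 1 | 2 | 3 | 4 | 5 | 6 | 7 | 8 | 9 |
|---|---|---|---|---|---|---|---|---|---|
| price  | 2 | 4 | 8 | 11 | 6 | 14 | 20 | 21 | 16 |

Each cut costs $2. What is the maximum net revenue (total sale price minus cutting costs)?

22

Build v[k] bottom-up: v[k] = max over allowed piece i of (p[i] + v[k−i]) − 2 per cut.
v[1] = 2
v[2] = 4
v[3] = 8
v[4] = 11
v[5] = 11  (first piece 1, then v[4]=11)
v[6] = 14  (first piece 3, then v[3]=8)
v[7] = 20
v[8] = 21
v[9] = 22  (first piece 2, then v[7]=20)
One optimal plan: pieces 7 + 2 (1 cut) → $24 − $2 = $22.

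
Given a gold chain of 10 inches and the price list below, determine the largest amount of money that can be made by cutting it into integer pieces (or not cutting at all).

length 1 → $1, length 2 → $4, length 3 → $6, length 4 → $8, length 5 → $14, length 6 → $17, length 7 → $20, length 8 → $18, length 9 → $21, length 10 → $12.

Consider every possible first cut. R[k] is the best of p[i]+R[k−i] over all sellable i≤k.
R[1] = 1
R[2] = max(1+1, 4+0) = 4
R[3] = max(1+4, 4+1, 6+0) = 6
R[4] = max(1+6, 4+4, 6+1, 8+0) = 8
R[5] = max(1+8, 4+6, 6+4, 8+1, 14+0) = 14
R[6] = max(1+14, 4+8, 6+6, 8+4, 14+1, 17+0) = 17
R[7] = max(1+17, 4+14, 6+8, …, 17+1, 20+0) = 20
R[8] = max(1+20, 4+17, 6+14, …, 20+1, 18+0) = 21
R[9] = max(1+21, 4+20, 6+17, …, 18+1, 21+0) = 24
R[10] = max(1+24, 4+21, 6+20, …, 21+1, 12+0) = 28
One optimal cutting: 5 + 5 → $14 + $14 = $28.

28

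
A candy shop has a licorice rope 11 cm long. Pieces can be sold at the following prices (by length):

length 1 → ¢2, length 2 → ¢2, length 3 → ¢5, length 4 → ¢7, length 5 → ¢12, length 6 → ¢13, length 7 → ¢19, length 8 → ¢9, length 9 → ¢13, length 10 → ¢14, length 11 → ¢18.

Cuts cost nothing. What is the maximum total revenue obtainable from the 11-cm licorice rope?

Build v[k] bottom-up: v[k] = max over allowed piece i of (p[i] + v[k−i]).
v[1] = 2
v[2] = max(2+2, 2+0) = 4
v[3] = max(2+4, 2+2, 5+0) = 6
v[4] = max(2+6, 2+4, 5+2, 7+0) = 8
v[5] = max(2+8, 2+6, 5+4, 7+2, 12+0) = 12
v[6] = max(2+12, 2+8, 5+6, 7+4, 12+2, 13+0) = 14
v[7] = max(2+14, 2+12, 5+8, …, 13+2, 19+0) = 19
v[8] = max(2+19, 2+14, 5+12, …, 19+2, 9+0) = 21
v[9] = max(2+21, 2+19, 5+14, …, 9+2, 13+0) = 23
v[10] = max(2+23, 2+21, 5+19, …, 13+2, 14+0) = 25
v[11] = max(2+25, 2+23, 5+21, …, 14+2, 18+0) = 27
One optimal cutting: 7 + 1 + 1 + 1 + 1 → ¢19 + ¢2 + ¢2 + ¢2 + ¢2 = ¢27.

27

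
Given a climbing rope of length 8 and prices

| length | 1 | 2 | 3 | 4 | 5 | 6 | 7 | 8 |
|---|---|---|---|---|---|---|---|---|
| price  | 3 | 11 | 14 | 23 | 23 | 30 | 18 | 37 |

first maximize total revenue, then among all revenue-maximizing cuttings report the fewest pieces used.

Consider every possible first cut. r[k] is the best of p[i]+r[k−i] over all sellable i≤k.
r[1] = 3
r[2] = 11
r[3] = 14  (first piece 1, then r[2]=11)
r[4] = 23
r[5] = 26  (first piece 1, then r[4]=23)
r[6] = 34  (first piece 2, then r[4]=23)
r[7] = 37  (first piece 1, then r[6]=34)
r[8] = 46  (first piece 4, then r[4]=23)
Maximum revenue is €46.
Now minimize piece count subject to staying optimal: for each k, pieces[k] = 1 + min over i with p[i]+r[k−i]=r[k] of pieces[k−i].
pieces[5] = 2
pieces[6] = 2
pieces[7] = 2
pieces[8] = 2

2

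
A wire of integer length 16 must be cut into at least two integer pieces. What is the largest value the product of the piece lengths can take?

Fill m[k] for k=2..16: at each k try every first piece i and multiply by the better of (k−i) uncut or m[k−i].
m[2] = 1×max(1,0) = 1×1 = 1
m[3] = max(1×2, 2×1) = 2
m[4] = max(1×3, 2×2, 3×1) = 4
m[5] = max(1×4, 2×3, 3×2, 4×1) = 6
m[6] = max(1×6, 2×4, 3×3, 4×2, 5×1) = 9
m[7] = max(1×9, 2×6, 3×4, 4×3, 5×2, 6×1) = 12
m[8] = max(1×12, 2×9, 3×6, …, 6×2, 7×1) = 18
m[9] = max(1×18, 2×12, 3×9, …, 7×2, 8×1) = 27
m[10] = max(1×27, 2×18, 3×12, …, 8×2, 9×1) = 36
m[11] = max(1×36, 2×27, 3×18, …, 9×2, 10×1) = 54
m[12] = max(1×54, 2×36, 3×27, …, 10×2, 11×1) = 81
m[13] = max(1×81, 2×54, 3×36, …, 11×2, 12×1) = 108
m[14] = max(1×108, 2×81, 3×54, …, 12×2, 13×1) = 162
m[15] = max(1×162, 2×108, 3×81, …, 13×2, 14×1) = 243
m[16] = max(1×243, 2×162, 3×108, …, 14×2, 15×1) = 324
One optimal split: 3 + 3 + 3 + 3 + 2 + 2; product 3×3×3×3×2×2 = 324.

324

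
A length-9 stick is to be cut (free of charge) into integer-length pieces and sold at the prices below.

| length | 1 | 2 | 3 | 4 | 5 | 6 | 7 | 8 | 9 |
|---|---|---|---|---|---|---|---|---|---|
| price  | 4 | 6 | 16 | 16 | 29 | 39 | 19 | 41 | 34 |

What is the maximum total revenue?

Consider every possible first cut. v[k] is the best of p[i]+v[k−i] over all sellable i≤k.
v[1] = 4
v[2] = max(4+4, 6+0) = 8
v[3] = max(4+8, 6+4, 16+0) = 16
v[4] = max(4+16, 6+8, 16+4, 16+0) = 20
v[5] = max(4+20, 6+16, 16+8, 16+4, 29+0) = 29
v[6] = max(4+29, 6+20, 16+16, 16+8, 29+4, 39+0) = 39
v[7] = max(4+39, 6+29, 16+20, …, 39+4, 19+0) = 43
v[8] = max(4+43, 6+39, 16+29, …, 19+4, 41+0) = 47
v[9] = max(4+47, 6+43, 16+39, …, 41+4, 34+0) = 55
One optimal cutting: 6 + 3 → $39 + $16 = $55.

55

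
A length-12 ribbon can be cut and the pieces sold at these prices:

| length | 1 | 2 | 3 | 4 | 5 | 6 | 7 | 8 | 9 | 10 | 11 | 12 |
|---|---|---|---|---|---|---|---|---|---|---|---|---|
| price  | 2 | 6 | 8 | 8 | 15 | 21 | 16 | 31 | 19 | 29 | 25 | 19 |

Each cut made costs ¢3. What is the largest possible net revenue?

Build net[k] bottom-up: net[k] = max over allowed piece i of (p[i] + net[k−i]) − 3 per cut.
net[1] = 2
net[2] = 6
net[3] = 8
net[4] = 9  (first piece 2, then net[2]=6)
net[5] = 15
net[6] = 21
net[7] = 20  (first piece 1, then net[6]=21)
net[8] = 31
net[9] = 30  (first piece 1, then net[8]=31)
net[10] = 34  (first piece 2, then net[8]=31)
net[11] = 36  (first piece 3, then net[8]=31)
net[12] = 39  (first piece 6, then net[6]=21)
One optimal plan: pieces 6 + 6 (1 cut) → ¢42 − ¢3 = ¢39.

39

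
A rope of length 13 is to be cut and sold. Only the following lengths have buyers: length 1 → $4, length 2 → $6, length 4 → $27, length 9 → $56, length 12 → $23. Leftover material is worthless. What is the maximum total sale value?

Consider every possible first cut. r[k] is the best of p[i]+r[k−i] over all sellable i≤k.
r[1] = 4
r[2] = 8  (first piece 1, then r[1]=4)
r[3] = 12  (first piece 1, then r[2]=8)
r[4] = 27
r[5] = 31  (first piece 1, then r[4]=27)
r[6] = 35  (first piece 1, then r[5]=31)
r[7] = 39  (first piece 1, then r[6]=35)
r[8] = 54  (first piece 4, then r[4]=27)
r[9] = 58  (first piece 1, then r[8]=54)
r[10] = 62  (first piece 1, then r[9]=58)
r[11] = 66  (first piece 1, then r[10]=62)
r[12] = 81  (first piece 4, then r[8]=54)
r[13] = 85  (first piece 1, then r[12]=81)
One optimal cutting: 4 + 4 + 4 + 1 → $85.

85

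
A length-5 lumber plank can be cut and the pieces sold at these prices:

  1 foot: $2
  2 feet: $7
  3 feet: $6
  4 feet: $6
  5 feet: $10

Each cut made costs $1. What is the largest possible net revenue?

14

Let r[k] be the best obtainable value from length k. For each k, try every first piece i and keep the best of price[i] + r[k−i] minus the 1 cut fee when i<k.
r[1] = 2
r[2] = 7
r[3] = 8  (first piece 1, then r[2]=7)
r[4] = 13  (first piece 2, then r[2]=7)
r[5] = 14  (first piece 1, then r[4]=13)
One optimal plan: pieces 2 + 2 + 1 (2 cuts) → $16 − $2 = $14.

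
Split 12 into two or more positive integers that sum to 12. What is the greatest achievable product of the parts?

Let P[k] be the best product for length k (with at least one cut). For each first piece i, the rest contributes max(k−i, P[k−i]).
P[2] = 1×max(1,0) = 1×1 = 1
P[3] = 1×max(2,1) = 1×2 = 2
P[4] = 2×max(2,1) = 2×2 = 4
P[5] = 2×max(3,2) = 2×3 = 6
P[6] = 3×max(3,2) = 3×3 = 9
P[7] = 2×max(5,6) = 2×6 = 12
P[8] = 2×max(6,9) = 2×9 = 18
P[9] = 3×max(6,9) = 3×9 = 27
P[10] = 2×max(8,18) = 2×18 = 36
P[11] = 2×max(9,27) = 2×27 = 54
P[12] = 3×max(9,27) = 3×27 = 81
One optimal split: 3 + 3 + 3 + 3; product 3×3×3×3 = 81.

81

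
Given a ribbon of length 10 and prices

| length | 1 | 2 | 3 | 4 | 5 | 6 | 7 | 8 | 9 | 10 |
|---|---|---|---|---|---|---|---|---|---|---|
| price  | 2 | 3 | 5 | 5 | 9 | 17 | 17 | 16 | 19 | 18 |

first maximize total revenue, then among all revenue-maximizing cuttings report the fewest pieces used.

Let r[k] be the best obtainable value from length k. For each k, try every first piece i and keep the best of price[i] + r[k−i].
r[1] = 2
r[2] = 4  (first piece 1, then r[1]=2)
r[3] = 6  (first piece 1, then r[2]=4)
r[4] = 8  (first piece 1, then r[3]=6)
r[5] = 10  (first piece 1, then r[4]=8)
r[6] = 17
r[7] = 19  (first piece 1, then r[6]=17)
r[8] = 21  (first piece 1, then r[7]=19)
r[9] = 23  (first piece 1, then r[8]=21)
r[10] = 25  (first piece 1, then r[9]=23)
Maximum revenue is ¢25.
Now minimize piece count subject to staying optimal: for each k, pieces[k] = 1 + min over i with p[i]+r[k−i]=r[k] of pieces[k−i].
pieces[7] = 2
pieces[8] = 3
pieces[9] = 4
pieces[10] = 5

5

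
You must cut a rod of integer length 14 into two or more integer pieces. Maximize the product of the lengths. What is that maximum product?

Define f[k] = max over 1≤i<k of i · max(k−i, f[k−i]); the inner max lets the remainder stay uncut if that's better.
f[2] = 1×max(1,0) = 1×1 = 1
f[3] = 1×max(2,1) = 1×2 = 2
f[4] = 2×max(2,1) = 2×2 = 4
f[5] = 2×max(3,2) = 2×3 = 6
f[6] = 3×max(3,2) = 3×3 = 9
f[7] = 2×max(5,6) = 2×6 = 12
f[8] = 2×max(6,9) = 2×9 = 18
f[9] = 3×max(6,9) = 3×9 = 27
f[10] = 2×max(8,18) = 2×18 = 36
f[11] = 2×max(9,27) = 2×27 = 54
f[12] = 3×max(9,27) = 3×27 = 81
f[13] = 2×max(11,54) = 2×54 = 108
f[14] = 2×max(12,81) = 2×81 = 162
One optimal split: 3 + 3 + 3 + 3 + 2; product 3×3×3×3×2 = 162.

162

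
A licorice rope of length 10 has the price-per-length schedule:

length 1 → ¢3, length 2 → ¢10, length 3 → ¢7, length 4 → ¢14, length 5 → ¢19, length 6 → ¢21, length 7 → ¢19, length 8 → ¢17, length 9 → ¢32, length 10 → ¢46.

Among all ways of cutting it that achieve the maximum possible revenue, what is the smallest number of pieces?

5

Let r[k] be the best obtainable value from length k. For each k, try every first piece i and keep the best of price[i] + r[k−i].
r[1] = 3
r[2] = max(3+3, 10+0) = 10
r[3] = max(3+10, 10+3, 7+0) = 13
r[4] = max(3+13, 10+10, 7+3, 14+0) = 20
r[5] = max(3+20, 10+13, 7+10, 14+3, 19+0) = 23
r[6] = max(3+23, 10+20, 7+13, 14+10, 19+3, 21+0) = 30
r[7] = max(3+30, 10+23, 7+20, …, 21+3, 19+0) = 33
r[8] = max(3+33, 10+30, 7+23, …, 19+3, 17+0) = 40
r[9] = max(3+40, 10+33, 7+30, …, 17+3, 32+0) = 43
r[10] = max(3+43, 10+40, 7+33, …, 32+3, 46+0) = 50
Maximum revenue is ¢50.
Now minimize piece count subject to staying optimal: for each k, pieces[k] = 1 + min over i with p[i]+r[k−i]=r[k] of pieces[k−i].
pieces[7] = 4
pieces[8] = 4
pieces[9] = 5
pieces[10] = 5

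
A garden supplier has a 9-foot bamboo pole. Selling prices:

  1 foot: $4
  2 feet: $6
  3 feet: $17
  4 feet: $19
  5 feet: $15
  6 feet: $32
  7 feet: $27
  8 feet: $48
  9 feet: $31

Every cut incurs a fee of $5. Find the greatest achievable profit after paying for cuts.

Consider every possible first cut. v[k] is the best of p[i]+v[k−i] over all sellable i≤k, charging 5 whenever i<k.
v[1] = 4
v[2] = 6
v[3] = 17
v[4] = 19
v[5] = 18  (first piece 1, then v[4]=19)
v[6] = 32
v[7] = 31  (first piece 1, then v[6]=32)
v[8] = 48
v[9] = 47  (first piece 1, then v[8]=48)
One optimal plan: pieces 8 + 1 (1 cut) → $52 − $5 = $47.

47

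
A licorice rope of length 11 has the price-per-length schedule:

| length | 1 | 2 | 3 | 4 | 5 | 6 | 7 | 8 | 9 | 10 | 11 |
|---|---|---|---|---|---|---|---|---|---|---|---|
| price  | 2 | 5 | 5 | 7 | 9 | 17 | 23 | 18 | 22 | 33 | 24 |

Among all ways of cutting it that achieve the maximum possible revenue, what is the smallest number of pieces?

2

Build r[k] bottom-up: r[k] = max over allowed piece i of (p[i] + r[k−i]).
r[1] = 2
r[2] = max(2+2, 5+0) = 5
r[3] = max(2+5, 5+2, 5+0) = 7
r[4] = max(2+7, 5+5, 5+2, 7+0) = 10
r[5] = max(2+10, 5+7, 5+5, 7+2, 9+0) = 12
r[6] = max(2+12, 5+10, 5+7, 7+5, 9+2, 17+0) = 17
r[7] = max(2+17, 5+12, 5+10, …, 17+2, 23+0) = 23
r[8] = max(2+23, 5+17, 5+12, …, 23+2, 18+0) = 25
r[9] = max(2+25, 5+23, 5+17, …, 18+2, 22+0) = 28
r[10] = max(2+28, 5+25, 5+23, …, 22+2, 33+0) = 33
r[11] = max(2+33, 5+28, 5+25, …, 33+2, 24+0) = 35
Maximum revenue is ¢35.
Now minimize piece count subject to staying optimal: for each k, pieces[k] = 1 + min over i with p[i]+r[k−i]=r[k] of pieces[k−i].
pieces[8] = 2
pieces[9] = 2
pieces[10] = 1
pieces[11] = 2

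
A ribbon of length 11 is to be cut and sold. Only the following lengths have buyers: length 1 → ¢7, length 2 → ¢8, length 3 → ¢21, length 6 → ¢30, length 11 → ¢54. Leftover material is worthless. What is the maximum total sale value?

Consider every possible first cut. r[k] is the best of p[i]+r[k−i] over all sellable i≤k.
r[1] = 7
r[2] = max(7+7, 8+0) = 14
r[3] = max(7+14, 8+7, 21+0) = 21
r[4] = max(7+21, 8+14, 21+7) = 28
r[5] = max(7+28, 8+21, 21+14) = 35
r[6] = max(7+35, 8+28, 21+21, 30+0) = 42
r[7] = max(7+42, 8+35, 21+28, 30+7) = 49
r[8] = max(7+49, 8+42, 21+35, 30+14) = 56
r[9] = max(7+56, 8+49, 21+42, 30+21) = 63
r[10] = max(7+63, 8+56, 21+49, 30+28) = 70
r[11] = max(7+70, 8+63, 21+56, 30+35, 54+0) = 77
One optimal cutting: 1 + 1 + 1 + 1 + 1 + 1 + 1 + 1 + 1 + 1 + 1 → ¢77.

77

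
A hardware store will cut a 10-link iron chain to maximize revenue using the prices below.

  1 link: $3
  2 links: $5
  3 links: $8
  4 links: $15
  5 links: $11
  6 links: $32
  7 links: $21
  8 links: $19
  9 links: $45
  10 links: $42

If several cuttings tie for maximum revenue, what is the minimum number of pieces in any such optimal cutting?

2

Consider every possible first cut. r[k] is the best of p[i]+r[k−i] over all sellable i≤k.
r[1] = 3
r[2] = 6  (first piece 1, then r[1]=3)
r[3] = 9  (first piece 1, then r[2]=6)
r[4] = 15
r[5] = 18  (first piece 1, then r[4]=15)
r[6] = 32
r[7] = 35  (first piece 1, then r[6]=32)
r[8] = 38  (first piece 1, then r[7]=35)
r[9] = 45
r[10] = 48  (first piece 1, then r[9]=45)
Maximum revenue is $48.
Now minimize piece count subject to staying optimal: for each k, pieces[k] = 1 + min over i with p[i]+r[k−i]=r[k] of pieces[k−i].
pieces[7] = 2
pieces[8] = 3
pieces[9] = 1
pieces[10] = 2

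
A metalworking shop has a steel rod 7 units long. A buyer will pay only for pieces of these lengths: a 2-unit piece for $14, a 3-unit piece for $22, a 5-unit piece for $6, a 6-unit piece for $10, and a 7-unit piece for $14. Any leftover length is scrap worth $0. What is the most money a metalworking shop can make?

Consider every possible first cut. f[k] is the best of p[i]+f[k−i] over all sellable i≤k.
f[1] = 0
f[2] = 14
f[3] = max(14+0, 22+0) = 22
f[4] = max(14+14, 22+0) = 28
f[5] = max(14+22, 22+14, 6+0) = 36
f[6] = max(14+28, 22+22, 6+0, 10+0) = 44
f[7] = max(14+36, 22+28, 6+14, 10+0, 14+0) = 50
One optimal cutting: 3 + 2 + 2 → $50.

50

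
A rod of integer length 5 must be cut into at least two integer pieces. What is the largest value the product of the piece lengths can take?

6

Let prod[k] be the best product for length k (with at least one cut). For each first piece i, the rest contributes max(k−i, prod[k−i]).
prod[2] = 1*max(1,0) = 1*1 = 1
prod[3] = max(1*2, 2*1) = 2
prod[4] = max(1*3, 2*2, 3*1) = 4
prod[5] = max(1*4, 2*3, 3*2, 4*1) = 6
One optimal split: 3 + 2; product 3*2 = 6.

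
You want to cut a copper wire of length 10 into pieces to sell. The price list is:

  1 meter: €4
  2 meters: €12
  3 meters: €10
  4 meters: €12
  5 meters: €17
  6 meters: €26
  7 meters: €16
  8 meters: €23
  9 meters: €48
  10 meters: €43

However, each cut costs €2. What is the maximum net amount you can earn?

Build net[k] bottom-up: net[k] = max over allowed piece i of (p[i] + net[k−i]) − 2 per cut.
net[1] = 4
net[2] = max(4+4-2, 12+0) = 12
net[3] = max(4+12-2, 12+4-2, 10+0) = 14
net[4] = max(4+14-2, 12+12-2, 10+4-2, 12+0) = 22
net[5] = max(4+22-2, 12+14-2, 10+12-2, 12+4-2, 17+0) = 24
net[6] = max(4+24-2, 12+22-2, 10+14-2, 12+12-2, 17+4-2, 26+0) = 32
net[7] = max(4+32-2, 12+24-2, 10+22-2, …, 26+4-2, 16+0) = 34
net[8] = max(4+34-2, 12+32-2, 10+24-2, …, 16+4-2, 23+0) = 42
net[9] = max(4+42-2, 12+34-2, 10+32-2, …, 23+4-2, 48+0) = 48
net[10] = max(4+48-2, 12+42-2, 10+34-2, …, 48+4-2, 43+0) = 52
One optimal plan: pieces 2 + 2 + 2 + 2 + 2 (4 cuts) → €60 − €8 = €52.

52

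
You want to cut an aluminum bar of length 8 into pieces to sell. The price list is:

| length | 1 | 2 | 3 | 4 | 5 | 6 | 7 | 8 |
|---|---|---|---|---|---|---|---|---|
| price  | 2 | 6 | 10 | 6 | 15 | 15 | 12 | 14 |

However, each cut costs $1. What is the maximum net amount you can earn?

Build v[k] bottom-up: v[k] = max over allowed piece i of (p[i] + v[k−i]) − 1 per cut.
v[1] = 2
v[2] = max(2+2-1, 6+0) = 6
v[3] = max(2+6-1, 6+2-1, 10+0) = 10
v[4] = max(2+10-1, 6+6-1, 10+2-1, 6+0) = 11
v[5] = max(2+11-1, 6+10-1, 10+6-1, 6+2-1, 15+0) = 15
v[6] = max(2+15-1, 6+11-1, 10+10-1, 6+6-1, 15+2-1, 15+0) = 19
v[7] = max(2+19-1, 6+15-1, 10+11-1, …, 15+2-1, 12+0) = 20
v[8] = max(2+20-1, 6+19-1, 10+15-1, …, 12+2-1, 14+0) = 24
One optimal plan: pieces 3 + 3 + 2 (2 cuts) → $26 − $2 = $24.

24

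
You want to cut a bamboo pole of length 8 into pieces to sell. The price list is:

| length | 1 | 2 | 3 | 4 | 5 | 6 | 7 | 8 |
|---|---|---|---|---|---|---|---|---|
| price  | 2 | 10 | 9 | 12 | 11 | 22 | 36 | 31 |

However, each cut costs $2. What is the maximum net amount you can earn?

Let v[k] be the best obtainable value from length k. For each k, try every first piece i and keep the best of price[i] + v[k−i] minus the 2 cut fee when i<k.
v[1] = 2
v[2] = 10
v[3] = 10  (first piece 1, then v[2]=10)
v[4] = 18  (first piece 2, then v[2]=10)
v[5] = 18  (first piece 1, then v[4]=18)
v[6] = 26  (first piece 2, then v[4]=18)
v[7] = 36
v[8] = 36  (first piece 1, then v[7]=36)
One optimal plan: pieces 7 + 1 (1 cut) → $38 − $2 = $36.

36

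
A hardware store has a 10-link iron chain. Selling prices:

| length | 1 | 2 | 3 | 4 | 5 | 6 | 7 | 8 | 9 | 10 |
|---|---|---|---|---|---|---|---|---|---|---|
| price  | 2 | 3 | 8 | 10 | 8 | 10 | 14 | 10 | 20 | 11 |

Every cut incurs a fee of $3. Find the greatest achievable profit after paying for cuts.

20

Let v[k] be the best obtainable value from length k. For each k, try every first piece i and keep the best of price[i] + v[k−i] minus the 3 cut fee when i<k.
v[1] = 2
v[2] = max(2+2-3, 3+0) = 3
v[3] = max(2+3-3, 3+2-3, 8+0) = 8
v[4] = max(2+8-3, 3+3-3, 8+2-3, 10+0) = 10
v[5] = max(2+10-3, 3+8-3, 8+3-3, 10+2-3, 8+0) = 9
v[6] = max(2+9-3, 3+10-3, 8+8-3, 10+3-3, 8+2-3, 10+0) = 13
v[7] = max(2+13-3, 3+9-3, 8+10-3, …, 10+2-3, 14+0) = 15
v[8] = max(2+15-3, 3+13-3, 8+9-3, …, 14+2-3, 10+0) = 17
v[9] = max(2+17-3, 3+15-3, 8+13-3, …, 10+2-3, 20+0) = 20
v[10] = max(2+20-3, 3+17-3, 8+15-3, …, 20+2-3, 11+0) = 20
One optimal plan: pieces 4 + 3 + 3 (2 cuts) → $26 − $6 = $20.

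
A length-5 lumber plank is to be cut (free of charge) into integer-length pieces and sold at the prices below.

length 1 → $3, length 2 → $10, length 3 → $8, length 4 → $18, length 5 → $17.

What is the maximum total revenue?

23

Consider every possible first cut. v[k] is the best of p[i]+v[k−i] over all sellable i≤k.
v[1] = 3
v[2] = max(3+3, 10+0) = 10
v[3] = max(3+10, 10+3, 8+0) = 13
v[4] = max(3+13, 10+10, 8+3, 18+0) = 20
v[5] = max(3+20, 10+13, 8+10, 18+3, 17+0) = 23
One optimal cutting: 2 + 2 + 1 → $10 + $10 + $3 = $23.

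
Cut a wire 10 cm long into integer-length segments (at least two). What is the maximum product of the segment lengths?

36

Fill P[k] for k=2..10: at each k try every first piece i and multiply by the better of (k−i) uncut or P[k−i].
P[2] = 1×max(1,0) = 1×1 = 1
P[3] = max(1×2, 2×1) = 2
P[4] = max(1×3, 2×2, 3×1) = 4
P[5] = max(1×4, 2×3, 3×2, 4×1) = 6
P[6] = max(1×6, 2×4, 3×3, 4×2, 5×1) = 9
P[7] = max(1×9, 2×6, 3×4, 4×3, 5×2, 6×1) = 12
P[8] = max(1×12, 2×9, 3×6, …, 6×2, 7×1) = 18
P[9] = max(1×18, 2×12, 3×9, …, 7×2, 8×1) = 27
P[10] = max(1×27, 2×18, 3×12, …, 8×2, 9×1) = 36
One optimal split: 3 + 3 + 2 + 2; product 3×3×2×2 = 36.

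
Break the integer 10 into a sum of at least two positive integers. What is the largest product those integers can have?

36

Define prod[k] = max over 1≤i<k of i · max(k−i, prod[k−i]); the inner max lets the remainder stay uncut if that's better.
prod[2] = 1*max(1,0) = 1*1 = 1
prod[3] = 1*max(2,1) = 1*2 = 2
prod[4] = 2*max(2,1) = 2*2 = 4
prod[5] = 2*max(3,2) = 2*3 = 6
prod[6] = 3*max(3,2) = 3*3 = 9
prod[7] = 2*max(5,6) = 2*6 = 12
prod[8] = 2*max(6,9) = 2*9 = 18
prod[9] = 3*max(6,9) = 3*9 = 27
prod[10] = 2*max(8,18) = 2*18 = 36
One optimal split: 3 + 3 + 2 + 2; product 3*3*2*2 = 36.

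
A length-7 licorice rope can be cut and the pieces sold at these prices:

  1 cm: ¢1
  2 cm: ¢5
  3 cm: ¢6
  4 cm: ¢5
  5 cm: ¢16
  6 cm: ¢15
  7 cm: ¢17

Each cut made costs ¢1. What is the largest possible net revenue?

Build net[k] bottom-up: net[k] = max over allowed piece i of (p[i] + net[k−i]) − 1 per cut.
net[1] = 1
net[2] = 5
net[3] = 6
net[4] = 9  (first piece 2, then net[2]=5)
net[5] = 16
net[6] = 16  (first piece 1, then net[5]=16)
net[7] = 20  (first piece 2, then net[5]=16)
One optimal plan: pieces 5 + 2 (1 cut) → ¢21 − ¢1 = ¢20.

20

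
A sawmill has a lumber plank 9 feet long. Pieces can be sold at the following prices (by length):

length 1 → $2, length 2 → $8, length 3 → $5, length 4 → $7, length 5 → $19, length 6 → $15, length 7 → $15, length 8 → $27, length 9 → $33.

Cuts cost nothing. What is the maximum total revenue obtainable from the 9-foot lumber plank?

35

Build best[k] bottom-up: best[k] = max over allowed piece i of (p[i] + best[k−i]).
best[1] = 2
best[2] = 8
best[3] = 10  (first piece 1, then best[2]=8)
best[4] = 16  (first piece 2, then best[2]=8)
best[5] = 19
best[6] = 24  (first piece 2, then best[4]=16)
best[7] = 27  (first piece 2, then best[5]=19)
best[8] = 32  (first piece 2, then best[6]=24)
best[9] = 35  (first piece 2, then best[7]=27)
One optimal cutting: 5 + 2 + 2 → $19 + $8 + $8 = $35.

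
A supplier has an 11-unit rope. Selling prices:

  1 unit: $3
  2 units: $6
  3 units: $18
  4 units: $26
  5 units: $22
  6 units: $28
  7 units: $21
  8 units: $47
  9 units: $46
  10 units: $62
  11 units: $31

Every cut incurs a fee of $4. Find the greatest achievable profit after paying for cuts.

62

Let r[k] be the best obtainable value from length k. For each k, try every first piece i and keep the best of price[i] + r[k−i] minus the 4 cut fee when i<k.
r[1] = 3
r[2] = max(3+3-4, 6+0) = 6
r[3] = max(3+6-4, 6+3-4, 18+0) = 18
r[4] = max(3+18-4, 6+6-4, 18+3-4, 26+0) = 26
r[5] = max(3+26-4, 6+18-4, 18+6-4, 26+3-4, 22+0) = 25
r[6] = max(3+25-4, 6+26-4, 18+18-4, 26+6-4, 22+3-4, 28+0) = 32
r[7] = max(3+32-4, 6+25-4, 18+26-4, …, 28+3-4, 21+0) = 40
r[8] = max(3+40-4, 6+32-4, 18+25-4, …, 21+3-4, 47+0) = 48
r[9] = max(3+48-4, 6+40-4, 18+32-4, …, 47+3-4, 46+0) = 47
r[10] = max(3+47-4, 6+48-4, 18+40-4, …, 46+3-4, 62+0) = 62
r[11] = max(3+62-4, 6+47-4, 18+48-4, …, 62+3-4, 31+0) = 62
One optimal plan: pieces 4 + 4 + 3 (2 cuts) → $70 − $8 = $62.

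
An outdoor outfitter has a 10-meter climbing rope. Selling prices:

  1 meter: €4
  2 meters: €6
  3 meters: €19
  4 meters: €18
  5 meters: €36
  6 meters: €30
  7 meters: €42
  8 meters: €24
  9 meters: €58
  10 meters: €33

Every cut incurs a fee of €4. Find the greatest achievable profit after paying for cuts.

68

Let net[k] be the best obtainable value from length k. For each k, try every first piece i and keep the best of price[i] + net[k−i] minus the 4 cut fee when i<k.
net[1] = 4
net[2] = max(4+4-4, 6+0) = 6
net[3] = max(4+6-4, 6+4-4, 19+0) = 19
net[4] = max(4+19-4, 6+6-4, 19+4-4, 18+0) = 19
net[5] = max(4+19-4, 6+19-4, 19+6-4, 18+4-4, 36+0) = 36
net[6] = max(4+36-4, 6+19-4, 19+19-4, 18+6-4, 36+4-4, 30+0) = 36
net[7] = max(4+36-4, 6+36-4, 19+19-4, …, 30+4-4, 42+0) = 42
net[8] = max(4+42-4, 6+36-4, 19+36-4, …, 42+4-4, 24+0) = 51
net[9] = max(4+51-4, 6+42-4, 19+36-4, …, 24+4-4, 58+0) = 58
net[10] = max(4+58-4, 6+51-4, 19+42-4, …, 58+4-4, 33+0) = 68
One optimal plan: pieces 5 + 5 (1 cut) → €72 − €4 = €68.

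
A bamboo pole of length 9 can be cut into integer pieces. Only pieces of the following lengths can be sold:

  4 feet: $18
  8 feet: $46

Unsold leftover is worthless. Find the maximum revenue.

Build best[k] bottom-up: best[k] = max over allowed piece i of (p[i] + best[k−i]).
best[1] = 0
best[2] = 0
best[3] = 0
best[4] = 18
best[5] = 18
best[6] = 18
best[7] = 18
best[8] = max(18+18, 46+0) = 46
best[9] = max(18+18, 46+0) = 46
One optimal cutting: pieces 8 with 1 foot of scrap → $46.

46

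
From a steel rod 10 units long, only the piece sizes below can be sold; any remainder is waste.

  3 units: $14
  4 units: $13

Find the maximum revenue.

42

Consider every possible first cut. r[k] is the best of p[i]+r[k−i] over all sellable i≤k.
r[1] = 0
r[2] = 0
r[3] = 14
r[4] = 14
r[5] = 14
r[6] = 28  (first piece 3, then r[3]=14)
r[7] = 28
r[8] = 28
r[9] = 42  (first piece 3, then r[6]=28)
r[10] = 42
One optimal cutting: pieces 3 + 3 + 3 with 1 unit of scrap → $42.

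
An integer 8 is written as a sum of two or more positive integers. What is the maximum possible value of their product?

18

Define prod[k] = max over 1≤i<k of i · max(k−i, prod[k−i]); the inner max lets the remainder stay uncut if that's better.
prod[2] = 1×max(1,0) = 1×1 = 1
prod[3] = 1×max(2,1) = 1×2 = 2
prod[4] = 2×max(2,1) = 2×2 = 4
prod[5] = 2×max(3,2) = 2×3 = 6
prod[6] = 3×max(3,2) = 3×3 = 9
prod[7] = 2×max(5,6) = 2×6 = 12
prod[8] = 2×max(6,9) = 2×9 = 18
One optimal split: 3 + 3 + 2; product 3×3×2 = 18.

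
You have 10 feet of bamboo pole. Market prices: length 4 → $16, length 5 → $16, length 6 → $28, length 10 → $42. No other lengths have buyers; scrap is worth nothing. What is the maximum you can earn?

44

Consider every possible first cut. r[k] is the best of p[i]+r[k−i] over all sellable i≤k.
r[1] = 0
r[2] = 0
r[3] = 0
r[4] = 16
r[5] = max(16+0, 16+0) = 16
r[6] = max(16+0, 16+0, 28+0) = 28
r[7] = max(16+0, 16+0, 28+0) = 28
r[8] = max(16+16, 16+0, 28+0) = 32
r[9] = max(16+16, 16+16, 28+0) = 32
r[10] = max(16+28, 16+16, 28+16, 42+0) = 44
One optimal cutting: 6 + 4 → $44.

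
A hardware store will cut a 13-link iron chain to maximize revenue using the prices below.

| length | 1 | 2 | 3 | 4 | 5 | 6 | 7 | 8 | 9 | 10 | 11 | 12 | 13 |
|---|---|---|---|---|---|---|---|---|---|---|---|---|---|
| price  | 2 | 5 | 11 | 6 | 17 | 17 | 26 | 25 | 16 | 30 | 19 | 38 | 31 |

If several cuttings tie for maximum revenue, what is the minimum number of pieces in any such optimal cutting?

3

Let r[k] be the best obtainable value from length k. For each k, try every first piece i and keep the best of price[i] + r[k−i].
r[1] = 2
r[2] = 5
r[3] = 11
r[4] = 13  (first piece 1, then r[3]=11)
r[5] = 17
r[6] = 22  (first piece 3, then r[3]=11)
r[7] = 26
r[8] = 28  (first piece 1, then r[7]=26)
r[9] = 33  (first piece 3, then r[6]=22)
r[10] = 37  (first piece 3, then r[7]=26)
r[11] = 39  (first piece 1, then r[10]=37)
r[12] = 44  (first piece 3, then r[9]=33)
r[13] = 48  (first piece 3, then r[10]=37)
Maximum revenue is $48.
Now minimize piece count subject to staying optimal: for each k, pieces[k] = 1 + min over i with p[i]+r[k−i]=r[k] of pieces[k−i].
pieces[10] = 2
pieces[11] = 3
pieces[12] = 4
pieces[13] = 3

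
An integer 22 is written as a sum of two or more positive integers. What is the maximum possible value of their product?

Define P[k] = max over 1≤i<k of i · max(k−i, P[k−i]); the inner max lets the remainder stay uncut if that's better.
P[2] = 1*max(1,0) = 1*1 = 1
P[3] = 1*max(2,1) = 1*2 = 2
P[4] = 2*max(2,1) = 2*2 = 4
P[5] = 2*max(3,2) = 2*3 = 6
P[6] = 3*max(3,2) = 3*3 = 9
P[7] = 2*max(5,6) = 2*6 = 12
P[8] = 2*max(6,9) = 2*9 = 18
P[9] = 3*max(6,9) = 3*9 = 27
P[10] = 2*max(8,18) = 2*18 = 36
P[11] = 2*max(9,27) = 2*27 = 54
P[12] = 3*max(9,27) = 3*27 = 81
P[13] = 2*max(11,54) = 2*54 = 108
P[14] = 2*max(12,81) = 2*81 = 162
P[15] = 3*max(12,81) = 3*81 = 243
P[16] = 2*max(14,162) = 2*162 = 324
P[17] = 2*max(15,243) = 2*243 = 486
P[18] = 3*max(15,243) = 3*243 = 729
P[19] = 2*max(17,486) = 2*486 = 972
P[20] = 2*max(18,729) = 2*729 = 1458
P[21] = 3*max(18,729) = 3*729 = 2187
P[22] = 2*max(20,1458) = 2*1458 = 2916
One optimal split: 3 + 3 + 3 + 3 + 3 + 3 + 2 + 2; product 3*3*3*3*3*3*2*2 = 2916.

2916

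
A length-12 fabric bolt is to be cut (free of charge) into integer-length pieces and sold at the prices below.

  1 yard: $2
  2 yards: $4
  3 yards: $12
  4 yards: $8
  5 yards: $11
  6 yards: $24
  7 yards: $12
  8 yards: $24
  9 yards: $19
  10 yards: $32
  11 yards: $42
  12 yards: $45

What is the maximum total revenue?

48

Build R[k] bottom-up: R[k] = max over allowed piece i of (p[i] + R[k−i]).
R[1] = 2
R[2] = max(2+2, 4+0) = 4
R[3] = max(2+4, 4+2, 12+0) = 12
R[4] = max(2+12, 4+4, 12+2, 8+0) = 14
R[5] = max(2+14, 4+12, 12+4, 8+2, 11+0) = 16
R[6] = max(2+16, 4+14, 12+12, 8+4, 11+2, 24+0) = 24
R[7] = max(2+24, 4+16, 12+14, …, 24+2, 12+0) = 26
R[8] = max(2+26, 4+24, 12+16, …, 12+2, 24+0) = 28
R[9] = max(2+28, 4+26, 12+24, …, 24+2, 19+0) = 36
R[10] = max(2+36, 4+28, 12+26, …, 19+2, 32+0) = 38
R[11] = max(2+38, 4+36, 12+28, …, 32+2, 42+0) = 42
R[12] = max(2+42, 4+38, 12+36, …, 42+2, 45+0) = 48
One optimal cutting: 3 + 3 + 3 + 3 → $12 + $12 + $12 + $12 = $48.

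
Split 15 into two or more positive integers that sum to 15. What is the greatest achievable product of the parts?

243

Fill prod[k] for k=2..15: at each k try every first piece i and multiply by the better of (k−i) uncut or prod[k−i].
prod[2] = 1×max(1,0) = 1×1 = 1
prod[3] = 1×max(2,1) = 1×2 = 2
prod[4] = 2×max(2,1) = 2×2 = 4
prod[5] = 2×max(3,2) = 2×3 = 6
prod[6] = 3×max(3,2) = 3×3 = 9
prod[7] = 2×max(5,6) = 2×6 = 12
prod[8] = 2×max(6,9) = 2×9 = 18
prod[9] = 3×max(6,9) = 3×9 = 27
prod[10] = 2×max(8,18) = 2×18 = 36
prod[11] = 2×max(9,27) = 2×27 = 54
prod[12] = 3×max(9,27) = 3×27 = 81
prod[13] = 2×max(11,54) = 2×54 = 108
prod[14] = 2×max(12,81) = 2×81 = 162
prod[15] = 3×max(12,81) = 3×81 = 243
One optimal split: 3 + 3 + 3 + 3 + 3; product 3×3×3×3×3 = 243.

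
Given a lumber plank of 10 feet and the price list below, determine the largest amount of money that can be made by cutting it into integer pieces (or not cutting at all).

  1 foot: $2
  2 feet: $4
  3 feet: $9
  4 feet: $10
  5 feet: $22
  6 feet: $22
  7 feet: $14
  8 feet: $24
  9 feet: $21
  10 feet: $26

44

Build best[k] bottom-up: best[k] = max over allowed piece i of (p[i] + best[k−i]).
best[1] = 2
best[2] = 4  (first piece 1, then best[1]=2)
best[3] = 9
best[4] = 11  (first piece 1, then best[3]=9)
best[5] = 22
best[6] = 24  (first piece 1, then best[5]=22)
best[7] = 26  (first piece 1, then best[6]=24)
best[8] = 31  (first piece 3, then best[5]=22)
best[9] = 33  (first piece 1, then best[8]=31)
best[10] = 44  (first piece 5, then best[5]=22)
One optimal cutting: 5 + 5 → $22 + $22 = $44.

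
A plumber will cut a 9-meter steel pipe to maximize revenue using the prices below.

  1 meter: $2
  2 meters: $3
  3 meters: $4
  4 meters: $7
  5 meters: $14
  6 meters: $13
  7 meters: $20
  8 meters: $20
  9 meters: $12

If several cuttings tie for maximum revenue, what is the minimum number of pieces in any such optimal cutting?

3

Consider every possible first cut. r[k] is the best of p[i]+r[k−i] over all sellable i≤k.
r[1] = 2
r[2] = max(2+2, 3+0) = 4
r[3] = max(2+4, 3+2, 4+0) = 6
r[4] = max(2+6, 3+4, 4+2, 7+0) = 8
r[5] = max(2+8, 3+6, 4+4, 7+2, 14+0) = 14
r[6] = max(2+14, 3+8, 4+6, 7+4, 14+2, 13+0) = 16
r[7] = max(2+16, 3+14, 4+8, …, 13+2, 20+0) = 20
r[8] = max(2+20, 3+16, 4+14, …, 20+2, 20+0) = 22
r[9] = max(2+22, 3+20, 4+16, …, 20+2, 12+0) = 24
Maximum revenue is $24.
Now minimize piece count subject to staying optimal: for each k, pieces[k] = 1 + min over i with p[i]+r[k−i]=r[k] of pieces[k−i].
pieces[6] = 2
pieces[7] = 1
pieces[8] = 2
pieces[9] = 3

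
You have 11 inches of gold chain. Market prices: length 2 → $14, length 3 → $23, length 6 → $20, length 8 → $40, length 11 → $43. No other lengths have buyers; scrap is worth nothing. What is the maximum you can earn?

Let f[k] be the best obtainable value from length k. For each k, try every first piece i and keep the best of price[i] + f[k−i].
f[1] = 0
f[2] = 14
f[3] = max(14+0, 23+0) = 23
f[4] = max(14+14, 23+0) = 28
f[5] = max(14+23, 23+14) = 37
f[6] = max(14+28, 23+23, 20+0) = 46
f[7] = max(14+37, 23+28, 20+0) = 51
f[8] = max(14+46, 23+37, 20+14, 40+0) = 60
f[9] = max(14+51, 23+46, 20+23, 40+0) = 69
f[10] = max(14+60, 23+51, 20+28, 40+14) = 74
f[11] = max(14+69, 23+60, 20+37, 40+23, 43+0) = 83
One optimal cutting: 3 + 3 + 3 + 2 → $83.

83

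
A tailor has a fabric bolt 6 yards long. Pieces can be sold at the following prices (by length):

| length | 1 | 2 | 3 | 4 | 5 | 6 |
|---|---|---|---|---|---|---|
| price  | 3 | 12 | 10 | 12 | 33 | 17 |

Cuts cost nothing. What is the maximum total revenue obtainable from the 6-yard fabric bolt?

Build r[k] bottom-up: r[k] = max over allowed piece i of (p[i] + r[k−i]).
r[1] = 3
r[2] = 12
r[3] = 15  (first piece 1, then r[2]=12)
r[4] = 24  (first piece 2, then r[2]=12)
r[5] = 33
r[6] = 36  (first piece 1, then r[5]=33)
One optimal cutting: 5 + 1 → $33 + $3 = $36.

36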